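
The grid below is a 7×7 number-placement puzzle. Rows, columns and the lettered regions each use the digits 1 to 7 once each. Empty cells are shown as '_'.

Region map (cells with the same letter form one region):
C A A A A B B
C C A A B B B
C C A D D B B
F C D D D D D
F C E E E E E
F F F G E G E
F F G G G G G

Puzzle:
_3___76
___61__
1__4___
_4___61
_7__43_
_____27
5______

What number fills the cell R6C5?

6

R1C1 = 2 (sole candidate).
R1C5 = 5 (sole candidate).
R2C1 = 3 (sole candidate).
R2C2 = 5 (sole candidate).
R2C6 = 4 (sole candidate).
R2C7 = 2 (sole candidate).
R3C2 = 6 (sole candidate).
R3C6 = 5 (sole candidate).
R3C7 = 3 (sole candidate).
R4C1 = 7 (sole candidate).
R5C1 = 6 (sole candidate).
R5C7 = 5 (sole candidate).
R6C1 = 4 (sole candidate).
R6C2 = 1 (sole candidate).
R6C3 = 3 (sole candidate).
R6C4 = 5 (sole candidate).
R6C5 = 6: row 6 has {1,2,3,4,5,7}; col 5 has {1,4,5}; region has {3,4,5,7} → only 6 remains.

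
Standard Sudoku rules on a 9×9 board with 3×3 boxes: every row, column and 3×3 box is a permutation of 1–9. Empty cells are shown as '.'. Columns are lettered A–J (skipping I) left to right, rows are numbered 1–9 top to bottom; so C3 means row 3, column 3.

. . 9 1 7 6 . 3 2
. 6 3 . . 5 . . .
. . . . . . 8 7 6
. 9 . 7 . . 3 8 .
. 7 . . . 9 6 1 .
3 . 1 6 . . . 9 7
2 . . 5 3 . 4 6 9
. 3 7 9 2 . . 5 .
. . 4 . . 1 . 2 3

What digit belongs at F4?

G1 = 5: row 1 has {1,2,3,6,7,9}; col 7 has {3,4,6,8}; box has {2,3,6,7,8} → only 5 remains.
H2 = 4: row 2 has {3,5,6}; col 8 has {1,2,3,5,6,7,8,9}; box has {2,3,5,6,7,8} → only 4 remains.
J2 = 1: row 2 has {3,4,5,6}; col 9 has {2,3,6,7,9}; box has {2,3,4,5,6,7,8} → only 1 remains.
G6 = 2: row 6 has {1,3,6,7,9}; col 7 has {3,4,5,6,8}; box has {1,3,6,7,8,9} → only 2 remains.
C7 = 8: row 7 has {2,3,4,5,6,9}; col 3 has {1,3,4,7,9}; box has {2,3,4,7} → only 8 remains.
F7 = 7: row 7 has {2,3,4,5,6,8,9}; col 6 has {1,5,6,9}; box has {1,2,3,5,9} → only 7 remains.
G8 = 1: row 8 has {2,3,5,7,9}; col 7 has {2,3,4,5,6,8}; box has {2,3,4,5,6,9} → only 1 remains.
J8 = 8: row 8 has {1,2,3,5,7,9}; col 9 has {1,2,3,6,7,9}; box has {1,2,3,4,5,6,9} → only 8 remains.
B9 = 5: row 9 has {1,2,3,4}; col 2 has {3,6,7,9}; box has {2,3,4,7,8} → only 5 remains.
D9 = 8: row 9 has {1,2,3,4,5}; col 4 has {1,5,6,7,9}; box has {1,2,3,5,7,9} → only 8 remains.
E9 = 6: row 9 has {1,2,3,4,5,8}; col 5 has {2,3,7}; box has {1,2,3,5,7,8,9} → only 6 remains.
G9 = 7: row 9 has {1,2,3,4,5,6,8}; col 7 has {1,2,3,4,5,6,8}; box has {1,2,3,4,5,6,8,9} → only 7 remains.
D2 = 2: row 2 has {1,3,4,5,6}; col 4 has {1,5,6,7,8,9}; box has {1,5,6,7} → only 2 remains.
G2 = 9: row 2 has {1,2,3,4,5,6}; col 7 has {1,2,3,4,5,6,7,8}; box has {1,2,3,4,5,6,7,8} → only 9 remains.
B7 = 1: row 7 has {2,3,4,5,6,7,8,9}; col 2 has {3,5,6,7,9}; box has {2,3,4,5,7,8} → only 1 remains.
A8 = 6: row 8 has {1,2,3,5,7,8,9}; col 1 has {2,3}; box has {1,2,3,4,5,7,8} → only 6 remains.
F8 = 4: row 8 has {1,2,3,5,6,7,8,9}; col 6 has {1,5,6,7,9}; box has {1,2,3,5,6,7,8,9} → only 4 remains.
A9 = 9: row 9 has {1,2,3,4,5,6,7,8}; col 1 has {2,3,6}; box has {1,2,3,4,5,6,7,8} → only 9 remains.
E2 = 8: row 2 has {1,2,3,4,5,6,9}; col 5 has {2,3,6,7}; box has {1,2,5,6,7} → only 8 remains.
F3 = 3: row 3 has {6,7,8}; col 6 has {1,4,5,6,7,9}; box has {1,2,5,6,7,8} → only 3 remains.
F4 = 2: row 4 has {3,7,8,9}; col 6 has {1,3,4,5,6,7,9}; box has {6,7,9} → only 2 remains.

2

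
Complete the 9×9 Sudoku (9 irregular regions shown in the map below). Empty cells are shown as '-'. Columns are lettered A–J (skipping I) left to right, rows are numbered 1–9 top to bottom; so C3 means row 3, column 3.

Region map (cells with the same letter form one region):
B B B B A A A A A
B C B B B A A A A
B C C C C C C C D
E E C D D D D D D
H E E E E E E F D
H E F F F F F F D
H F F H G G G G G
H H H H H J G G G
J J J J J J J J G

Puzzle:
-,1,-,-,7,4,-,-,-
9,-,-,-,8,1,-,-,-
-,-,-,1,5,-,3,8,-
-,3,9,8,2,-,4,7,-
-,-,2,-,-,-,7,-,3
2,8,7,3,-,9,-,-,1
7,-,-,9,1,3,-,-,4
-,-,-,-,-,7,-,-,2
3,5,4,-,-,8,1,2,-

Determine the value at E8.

C3 = 6: row 3 has {1,3,5,8}; col 3 has {2,4,7,9}; region has {1,3,5,8,9} → only 6 remains.
F3 = 2: row 3 has {1,3,5,6,8}; col 6 has {1,3,4,7,8,9}; region has {1,3,5,6,8,9} → only 2 remains.
J3 = 9: row 3 has {1,2,3,5,6,8}; col 9 has {1,2,3,4}; region has {1,2,3,4,7,8} → only 9 remains.
D9 = 6: row 9 has {1,2,3,4,5,8}; col 4 has {1,3,8,9}; region has {1,2,3,4,5,7,8} → only 6 remains.
E9 = 9: row 9 has {1,2,3,4,5,6,8}; col 5 has {1,2,5,7,8}; region has {1,2,3,4,5,6,7,8} → only 9 remains.
J9 = 7: row 9 has {1,2,3,4,5,6,8,9}; col 9 has {1,2,3,4,9}; region has {1,2,3,4} → only 7 remains.
A3 = 4: row 3 has {1,2,3,5,6,8,9}; col 1 has {2,3,7,9}; region has {1,8,9} → only 4 remains.
B3 = 7: row 3 has {1,2,3,4,5,6,8,9}; col 2 has {1,3,5,8}; region has {1,2,3,5,6,8,9} → only 7 remains.
B2 = 4: row 2 has {1,8,9}; col 2 has {1,3,5,7,8}; region has {1,2,3,5,6,7,8,9} → only 4 remains.
B8 = 6: row 8 has {2,7}; col 2 has {1,3,4,5,7,8}; region has {2,7,9} → only 6 remains.
B5 = 9: row 5 has {2,3,7}; col 2 has {1,3,4,5,6,7,8}; region has {2,3,7,8} → only 9 remains.
B7 = 2: row 7 has {1,3,4,7,9}; col 2 has {1,3,4,5,6,7,8,9}; region has {3,7,9} → only 2 remains.
D2 = 7: in row 2, 7 can only go here (every other open cell in that row sees a 7).
G2 = 2: in row 2, 2 can only go here (every other open cell in that row sees a 2).
D1 = 2: in row 1, 2 can only go here (every other open cell in that row sees a 2).
A4 = 1: in row 4, 1 can only go here (every other open cell in that row sees a 1).
H5 = 1: in row 5, 1 can only go here (every other open cell in that row sees a 1).
A5 = 8: in row 5, 8 can only go here (every other open cell in that row sees an 8).
A8 = 5: row 8 has {2,6,7}; col 1 has {1,2,3,4,7,8,9}; region has {2,6,7,8,9} → only 5 remains.
D8 = 4: row 8 has {2,5,6,7}; col 4 has {1,2,3,6,7,8,9}; region has {2,5,6,7,8,9} → only 4 remains.
E8 = 3: row 8 has {2,4,5,6,7}; col 5 has {1,2,5,7,8,9}; region has {2,4,5,6,7,8,9} → only 3 remains.

3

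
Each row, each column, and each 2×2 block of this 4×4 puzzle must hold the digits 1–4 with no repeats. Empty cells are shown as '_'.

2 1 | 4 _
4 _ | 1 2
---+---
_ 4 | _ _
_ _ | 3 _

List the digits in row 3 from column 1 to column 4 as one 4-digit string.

3421

row 1, column 4 = 3: row 1 has {1,2,4}; col 4 has {2}; box has {1,2,4} → only 3 remains.
row 2, column 2 = 3: row 2 has {1,2,4}; col 2 has {1,4}; box has {1,2,4} → only 3 remains.
row 3, column 3 = 2: row 3 has {4}; col 3 has {1,3,4}; box has {3} → only 2 remains.
row 3, column 4 = 1: row 3 has {2,4}; col 4 has {2,3}; box has {2,3} → only 1 remains.
row 4, column 1 = 1: row 4 has {3}; col 1 has {2,4}; box has {4} → only 1 remains.
row 4, column 2 = 2: row 4 has {1,3}; col 2 has {1,3,4}; box has {1,4} → only 2 remains.
row 4, column 4 = 4: row 4 has {1,2,3}; col 4 has {1,2,3}; box has {1,2,3} → only 4 remains.
row 3, column 1 = 3: row 3 has {1,2,4}; col 1 has {1,2,4}; box has {1,2,4} → only 3 remains.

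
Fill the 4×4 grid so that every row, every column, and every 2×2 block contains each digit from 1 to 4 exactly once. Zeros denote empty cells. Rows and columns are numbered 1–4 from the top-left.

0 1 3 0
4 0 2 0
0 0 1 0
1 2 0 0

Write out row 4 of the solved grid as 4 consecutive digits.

1243

r1c1 = 2: row 1 has {1,3}; col 1 has {1,4}; box has {1,4} → only 2 remains.
r1c4 = 4: row 1 has {1,2,3}; col 4 has {}; box has {2,3} → only 4 remains.
r2c2 = 3: row 2 has {2,4}; col 2 has {1,2}; box has {1,2,4} → only 3 remains.
r2c4 = 1: row 2 has {2,3,4}; col 4 has {4}; box has {2,3,4} → only 1 remains.
r3c1 = 3: row 3 has {1}; col 1 has {1,2,4}; box has {1,2} → only 3 remains.
r3c2 = 4: row 3 has {1,3}; col 2 has {1,2,3}; box has {1,2,3} → only 4 remains.
r3c4 = 2: row 3 has {1,3,4}; col 4 has {1,4}; box has {1} → only 2 remains.
r4c3 = 4: row 4 has {1,2}; col 3 has {1,2,3}; box has {1,2} → only 4 remains.
r4c4 = 3: row 4 has {1,2,4}; col 4 has {1,2,4}; box has {1,2,4} → only 3 remains.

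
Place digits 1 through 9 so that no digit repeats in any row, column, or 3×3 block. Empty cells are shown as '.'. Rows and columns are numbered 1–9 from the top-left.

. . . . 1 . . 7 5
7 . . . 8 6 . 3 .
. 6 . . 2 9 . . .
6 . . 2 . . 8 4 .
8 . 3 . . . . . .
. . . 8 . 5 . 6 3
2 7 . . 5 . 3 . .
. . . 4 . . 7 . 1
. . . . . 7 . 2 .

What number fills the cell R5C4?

R1C4 = 3: row 1 has {1,5,7}; col 4 has {2,4,8}; box has {1,2,6,8,9} → only 3 remains.
R1C6 = 4: row 1 has {1,3,5,7}; col 6 has {5,6,7,9}; box has {1,2,3,6,8,9} → only 4 remains.
R2C4 = 5: row 2 has {3,6,7,8}; col 4 has {2,3,4,8}; box has {1,2,3,4,6,8,9} → only 5 remains.
R3C4 = 7: row 3 has {2,6,9}; col 4 has {2,3,4,5,8}; box has {1,2,3,4,5,6,8,9} → only 7 remains.
R5C6 = 1: row 5 has {3,8}; col 6 has {4,5,6,7,9}; box has {2,5,8} → only 1 remains.
R7C6 = 8: row 7 has {2,3,5,7}; col 6 has {1,4,5,6,7,9}; box has {4,5,7} → only 8 remains.
R7C8 = 9: row 7 has {2,3,5,7,8}; col 8 has {2,3,4,6,7}; box has {1,2,3,7} → only 9 remains.
R1C1 = 9: row 1 has {1,3,4,5,7}; col 1 has {2,6,7,8}; box has {6,7} → only 9 remains.
R4C6 = 3: row 4 has {2,4,6,8}; col 6 has {1,4,5,6,7,8,9}; box has {1,2,5,8} → only 3 remains.
R5C8 = 5: row 5 has {1,3,8}; col 8 has {2,3,4,6,7,9}; box has {3,4,6,8} → only 5 remains.
R8C6 = 2: row 8 has {1,4,7}; col 6 has {1,3,4,5,6,7,8,9}; box has {4,5,7,8} → only 2 remains.
R8C8 = 8: row 8 has {1,2,4,7}; col 8 has {2,3,4,5,6,7,9}; box has {1,2,3,7,9} → only 8 remains.
R3C8 = 1: row 3 has {2,6,7,9}; col 8 has {2,3,4,5,6,7,8,9}; box has {3,5,7} → only 1 remains.
R3C7 = 4: row 3 has {1,2,6,7,9}; col 7 has {3,7,8}; box has {1,3,5,7} → only 4 remains.
R3C9 = 8: row 3 has {1,2,4,6,7,9}; col 9 has {1,3,5}; box has {1,3,4,5,7} → only 8 remains.
R3C3 = 5: row 3 has {1,2,4,6,7,8,9}; col 3 has {3}; box has {6,7,9} → only 5 remains.
R3C1 = 3: row 3 has {1,2,4,5,6,7,8,9}; col 1 has {2,6,7,8,9}; box has {5,6,7,9} → only 3 remains.
R8C1 = 5: row 8 has {1,2,4,7,8}; col 1 has {2,3,6,7,8,9}; box has {2,7} → only 5 remains.
R1C7 = 6: in row 1, 6 can only go here (every other open cell in that row sees a 6).
R9C7 = 5: row 9 has {2,7}; col 7 has {3,4,6,7,8}; box has {1,2,3,7,8,9} → only 5 remains.
R4C2 = 5: in row 4, 5 can only go here (every other open cell in that row sees a 5).
R4C3 = 1: in row 4, 1 can only go here (every other open cell in that row sees a 1).
R6C1 = 4: row 6 has {3,5,6,8}; col 1 has {2,3,5,6,7,8,9}; box has {1,3,5,6,8} → only 4 remains.
R9C1 = 1: row 9 has {2,5,7}; col 1 has {2,3,4,5,6,7,8,9}; box has {2,5,7} → only 1 remains.
R2C2 = 1: in row 2, 1 can only go here (every other open cell in that row sees a 1).
R2C3 = 4: in row 2, 4 can only go here (every other open cell in that row sees a 4).
R7C3 = 6: row 7 has {2,3,5,7,8,9}; col 3 has {1,3,4,5}; box has {1,2,5,7} → only 6 remains.
R7C4 = 1: row 7 has {2,3,5,6,7,8,9}; col 4 has {2,3,4,5,7,8}; box has {2,4,5,7,8} → only 1 remains.
R7C9 = 4: row 7 has {1,2,3,5,6,7,8,9}; col 9 has {1,3,5,8}; box has {1,2,3,5,7,8,9} → only 4 remains.
R8C3 = 9: row 8 has {1,2,4,5,7,8}; col 3 has {1,3,4,5,6}; box has {1,2,5,6,7} → only 9 remains.
R9C3 = 8: row 9 has {1,2,5,7}; col 3 has {1,3,4,5,6,9}; box has {1,2,5,6,7,9} → only 8 remains.
R9C9 = 6: row 9 has {1,2,5,7,8}; col 9 has {1,3,4,5,8}; box has {1,2,3,4,5,7,8,9} → only 6 remains.
R1C3 = 2: row 1 has {1,3,4,5,6,7,9}; col 3 has {1,3,4,5,6,8,9}; box has {1,3,4,5,6,7,9} → only 2 remains.
R6C3 = 7: row 6 has {3,4,5,6,8}; col 3 has {1,2,3,4,5,6,8,9}; box has {1,3,4,5,6,8} → only 7 remains.
R6C5 = 9: row 6 has {3,4,5,6,7,8}; col 5 has {1,2,5,8}; box has {1,2,3,5,8} → only 9 remains.
R8C2 = 3: row 8 has {1,2,4,5,7,8,9}; col 2 has {1,5,6,7}; box has {1,2,5,6,7,8,9} → only 3 remains.
R8C5 = 6: row 8 has {1,2,3,4,5,7,8,9}; col 5 has {1,2,5,8,9}; box has {1,2,4,5,7,8} → only 6 remains.
R9C2 = 4: row 9 has {1,2,5,6,7,8}; col 2 has {1,3,5,6,7}; box has {1,2,3,5,6,7,8,9} → only 4 remains.
R9C4 = 9: row 9 has {1,2,4,5,6,7,8}; col 4 has {1,2,3,4,5,7,8}; box has {1,2,4,5,6,7,8} → only 9 remains.
R9C5 = 3: row 9 has {1,2,4,5,6,7,8,9}; col 5 has {1,2,5,6,8,9}; box has {1,2,4,5,6,7,8,9} → only 3 remains.
R1C2 = 8: row 1 has {1,2,3,4,5,6,7,9}; col 2 has {1,3,4,5,6,7}; box has {1,2,3,4,5,6,7,9} → only 8 remains.
R4C5 = 7: row 4 has {1,2,3,4,5,6,8}; col 5 has {1,2,3,5,6,8,9}; box has {1,2,3,5,8,9} → only 7 remains.
R4C9 = 9: row 4 has {1,2,3,4,5,6,7,8}; col 9 has {1,3,4,5,6,8}; box has {3,4,5,6,8} → only 9 remains.
R5C4 = 6: row 5 has {1,3,5,8}; col 4 has {1,2,3,4,5,7,8,9}; box has {1,2,3,5,7,8,9} → only 6 remains.

6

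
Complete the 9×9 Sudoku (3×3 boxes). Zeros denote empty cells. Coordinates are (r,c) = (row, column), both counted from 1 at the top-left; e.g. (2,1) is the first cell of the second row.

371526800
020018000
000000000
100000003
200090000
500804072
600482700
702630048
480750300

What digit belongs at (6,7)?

(1,8) = 9 (sole candidate).
(1,9) = 4 (sole candidate).
(2,1) = 9 (sole candidate).
(2,4) = 3 (sole candidate).
(3,1) = 8 (sole candidate).
(3,4) = 9 (sole candidate).
(3,6) = 7 (sole candidate).
(4,4) = 2 (sole candidate).
(4,6) = 5 (sole candidate).
(5,4) = 1 (sole candidate).
(5,6) = 3 (sole candidate).
(6,5) = 6 (sole candidate).
(9,3) = 9 (sole candidate).
(9,6) = 1 (sole candidate).
(9,9) = 6 (sole candidate).
(3,5) = 4 (sole candidate).
(4,5) = 7 (sole candidate).
(5,9) = 5 (sole candidate).
(6,3) = 3 (sole candidate).
(7,3) = 5 (sole candidate).
(7,8) = 1 (sole candidate).
(7,9) = 9 (sole candidate).
(8,2) = 1 (sole candidate).
(8,6) = 9 (sole candidate).
(8,7) = 5 (sole candidate).
(9,8) = 2 (sole candidate).
(2,7) = 6 (sole candidate).
(2,8) = 5 (sole candidate).
(2,9) = 7 (sole candidate).
(3,3) = 6 (sole candidate).
(3,8) = 3 (sole candidate).
(3,9) = 1 (sole candidate).
(5,7) = 4 (sole candidate).
(6,2) = 9 (sole candidate).
(6,7) = 1: row 6 has {2,3,4,5,6,7,8,9}; col 7 has {3,4,5,6,7,8}; box has {2,3,4,5,7} → only 1 remains.

1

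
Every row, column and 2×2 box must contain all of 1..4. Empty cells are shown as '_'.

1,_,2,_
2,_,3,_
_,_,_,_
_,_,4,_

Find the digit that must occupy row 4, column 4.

row 1, column 4 = 4: row 1 has {1,2}; col 4 has {}; box has {2,3} → only 4 remains.
row 2, column 2 = 4: row 2 has {2,3}; col 2 has {}; box has {1,2} → only 4 remains.
row 2, column 4 = 1: row 2 has {2,3,4}; col 4 has {4}; box has {2,3,4} → only 1 remains.
row 3, column 3 = 1: row 3 has {}; col 3 has {2,3,4}; box has {4} → only 1 remains.
row 4, column 1 = 3: row 4 has {4}; col 1 has {1,2}; box has {} → only 3 remains.
row 4, column 4 = 2: row 4 has {3,4}; col 4 has {1,4}; box has {1,4} → only 2 remains.

2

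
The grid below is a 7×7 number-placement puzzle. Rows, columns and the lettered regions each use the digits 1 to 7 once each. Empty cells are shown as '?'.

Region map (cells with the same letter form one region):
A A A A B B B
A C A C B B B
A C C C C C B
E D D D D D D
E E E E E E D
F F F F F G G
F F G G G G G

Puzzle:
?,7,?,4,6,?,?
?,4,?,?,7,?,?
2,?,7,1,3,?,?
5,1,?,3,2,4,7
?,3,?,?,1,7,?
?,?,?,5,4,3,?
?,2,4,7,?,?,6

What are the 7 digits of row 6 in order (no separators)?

7615432

r4c3 = 6: row 4 has {1,2,3,4,5,7}; col 3 has {4,7}; region has {1,2,3,4,7} → only 6 remains.
r5c3 = 2: row 5 has {1,3,7}; col 3 has {4,6,7}; region has {1,3,5,7} → only 2 remains.
r5c4 = 6: row 5 has {1,2,3,7}; col 4 has {1,3,4,5,7}; region has {1,2,3,5,7} → only 6 remains.
r5c7 = 5: row 5 has {1,2,3,6,7}; col 7 has {6,7}; region has {1,2,3,4,6,7} → only 5 remains.
r6c2 = 6: row 6 has {3,4,5}; col 2 has {1,2,3,4,7}; region has {2,4,5} → only 6 remains.
r6c3 = 1: row 6 has {3,4,5,6}; col 3 has {2,4,6,7}; region has {2,4,5,6} → only 1 remains.
r6c7 = 2: row 6 has {1,3,4,5,6}; col 7 has {5,6,7}; region has {3,4,6,7} → only 2 remains.
r7c1 = 3: row 7 has {2,4,6,7}; col 1 has {2,5}; region has {1,2,4,5,6} → only 3 remains.
r7c5 = 5: row 7 has {2,3,4,6,7}; col 5 has {1,2,3,4,6,7}; region has {2,3,4,6,7} → only 5 remains.
r7c6 = 1: row 7 has {2,3,4,5,6,7}; col 6 has {3,4,7}; region has {2,3,4,5,6,7} → only 1 remains.
r1c1 = 1: row 1 has {4,6,7}; col 1 has {2,3,5}; region has {2,4,7} → only 1 remains.
r1c7 = 3: row 1 has {1,4,6,7}; col 7 has {2,5,6,7}; region has {6,7} → only 3 remains.
r2c1 = 6: row 2 has {4,7}; col 1 has {1,2,3,5}; region has {1,2,4,7} → only 6 remains.
r2c4 = 2: row 2 has {4,6,7}; col 4 has {1,3,4,5,6,7}; region has {1,3,4,7} → only 2 remains.
r2c6 = 5: row 2 has {2,4,6,7}; col 6 has {1,3,4,7}; region has {3,6,7} → only 5 remains.
r2c7 = 1: row 2 has {2,4,5,6,7}; col 7 has {2,3,5,6,7}; region has {3,5,6,7} → only 1 remains.
r3c2 = 5: row 3 has {1,2,3,7}; col 2 has {1,2,3,4,6,7}; region has {1,2,3,4,7} → only 5 remains.
r3c6 = 6: row 3 has {1,2,3,5,7}; col 6 has {1,3,4,5,7}; region has {1,2,3,4,5,7} → only 6 remains.
r3c7 = 4: row 3 has {1,2,3,5,6,7}; col 7 has {1,2,3,5,6,7}; region has {1,3,5,6,7} → only 4 remains.
r5c1 = 4: row 5 has {1,2,3,5,6,7}; col 1 has {1,2,3,5,6}; region has {1,2,3,5,6,7} → only 4 remains.
r6c1 = 7: row 6 has {1,2,3,4,5,6}; col 1 has {1,2,3,4,5,6}; region has {1,2,3,4,5,6} → only 7 remains.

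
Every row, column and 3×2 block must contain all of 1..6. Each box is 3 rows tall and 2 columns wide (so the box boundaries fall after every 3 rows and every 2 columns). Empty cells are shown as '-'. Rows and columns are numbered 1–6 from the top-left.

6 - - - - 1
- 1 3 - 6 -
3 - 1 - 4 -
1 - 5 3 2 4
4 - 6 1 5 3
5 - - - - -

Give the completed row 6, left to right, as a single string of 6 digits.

r1c5 = 3: row 1 has {1,6}; col 5 has {2,4,5,6}; box has {1,4,6} → only 3 remains.
r2c1 = 2: row 2 has {1,3,6}; col 1 has {1,3,4,5,6}; box has {1,3,6} → only 2 remains.
r2c6 = 5: row 2 has {1,2,3,6}; col 6 has {1,3,4}; box has {1,3,4,6} → only 5 remains.
r3c2 = 5: row 3 has {1,3,4}; col 2 has {1}; box has {1,2,3,6} → only 5 remains.
r3c6 = 2: row 3 has {1,3,4,5}; col 6 has {1,3,4,5}; box has {1,3,4,5,6} → only 2 remains.
r4c2 = 6: row 4 has {1,2,3,4,5}; col 2 has {1,5}; box has {1,4,5} → only 6 remains.
r5c2 = 2: row 5 has {1,3,4,5,6}; col 2 has {1,5,6}; box has {1,4,5,6} → only 2 remains.
r6c2 = 3: row 6 has {5}; col 2 has {1,2,5,6}; box has {1,2,4,5,6} → only 3 remains.
r6c5 = 1: row 6 has {3,5}; col 5 has {2,3,4,5,6}; box has {2,3,4,5} → only 1 remains.
r6c6 = 6: row 6 has {1,3,5}; col 6 has {1,2,3,4,5}; box has {1,2,3,4,5} → only 6 remains.
r1c2 = 4: row 1 has {1,3,6}; col 2 has {1,2,3,5,6}; box has {1,2,3,5,6} → only 4 remains.
r1c3 = 2: row 1 has {1,3,4,6}; col 3 has {1,3,5,6}; box has {1,3} → only 2 remains.
r1c4 = 5: row 1 has {1,2,3,4,6}; col 4 has {1,3}; box has {1,2,3} → only 5 remains.
r2c4 = 4: row 2 has {1,2,3,5,6}; col 4 has {1,3,5}; box has {1,2,3,5} → only 4 remains.
r3c4 = 6: row 3 has {1,2,3,4,5}; col 4 has {1,3,4,5}; box has {1,2,3,4,5} → only 6 remains.
r6c3 = 4: row 6 has {1,3,5,6}; col 3 has {1,2,3,5,6}; box has {1,3,5,6} → only 4 remains.
r6c4 = 2: row 6 has {1,3,4,5,6}; col 4 has {1,3,4,5,6}; box has {1,3,4,5,6} → only 2 remains.

534216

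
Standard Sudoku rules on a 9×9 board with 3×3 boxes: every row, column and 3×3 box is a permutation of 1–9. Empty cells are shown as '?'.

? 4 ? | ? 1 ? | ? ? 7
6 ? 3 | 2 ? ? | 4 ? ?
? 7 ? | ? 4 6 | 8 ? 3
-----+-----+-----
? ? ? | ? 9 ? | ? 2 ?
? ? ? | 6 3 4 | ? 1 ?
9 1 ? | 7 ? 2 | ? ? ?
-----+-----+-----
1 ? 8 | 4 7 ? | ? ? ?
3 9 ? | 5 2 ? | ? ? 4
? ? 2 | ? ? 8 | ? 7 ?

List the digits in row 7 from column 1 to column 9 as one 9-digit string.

168479532

row 3, column 4 = 9: row 3 has {3,4,6,7,8}; col 4 has {2,4,5,6,7}; box has {1,2,4,6} → only 9 remains.
row 3, column 8 = 5: row 3 has {3,4,6,7,8,9}; col 8 has {1,2,7}; box has {3,4,7,8} → only 5 remains.
row 8, column 6 = 1: row 8 has {2,3,4,5,9}; col 6 has {2,4,6,8}; box has {2,4,5,7,8} → only 1 remains.
row 8, column 7 = 6: row 8 has {1,2,3,4,5,9}; col 7 has {4,8}; box has {4,7} → only 6 remains.
row 8, column 8 = 8: row 8 has {1,2,3,4,5,6,9}; col 8 has {1,2,5,7}; box has {4,6,7} → only 8 remains.
row 9, column 4 = 3: row 9 has {2,7,8}; col 4 has {2,4,5,6,7,9}; box has {1,2,4,5,7,8} → only 3 remains.
row 9, column 5 = 6: row 9 has {2,3,7,8}; col 5 has {1,2,3,4,7,9}; box has {1,2,3,4,5,7,8} → only 6 remains.
row 1, column 4 = 8: row 1 has {1,4,7}; col 4 has {2,3,4,5,6,7,9}; box has {1,2,4,6,9} → only 8 remains.
row 2, column 5 = 5: row 2 has {2,3,4,6}; col 5 has {1,2,3,4,6,7,9}; box has {1,2,4,6,8,9} → only 5 remains.
row 2, column 6 = 7: row 2 has {2,3,4,5,6}; col 6 has {1,2,4,6,8}; box has {1,2,4,5,6,8,9} → only 7 remains.
row 2, column 8 = 9: row 2 has {2,3,4,5,6,7}; col 8 has {1,2,5,7,8}; box has {3,4,5,7,8} → only 9 remains.
row 2, column 9 = 1: row 2 has {2,3,4,5,6,7,9}; col 9 has {3,4,7}; box has {3,4,5,7,8,9} → only 1 remains.
row 3, column 1 = 2: row 3 has {3,4,5,6,7,8,9}; col 1 has {1,3,6,9}; box has {3,4,6,7} → only 2 remains.
row 3, column 3 = 1: row 3 has {2,3,4,5,6,7,8,9}; col 3 has {2,3,8}; box has {2,3,4,6,7} → only 1 remains.
row 4, column 4 = 1: row 4 has {2,9}; col 4 has {2,3,4,5,6,7,8,9}; box has {2,3,4,6,7,9} → only 1 remains.
row 4, column 6 = 5: row 4 has {1,2,9}; col 6 has {1,2,4,6,7,8}; box has {1,2,3,4,6,7,9} → only 5 remains.
row 6, column 5 = 8: row 6 has {1,2,7,9}; col 5 has {1,2,3,4,5,6,7,9}; box has {1,2,3,4,5,6,7,9} → only 8 remains.
row 7, column 6 = 9: row 7 has {1,4,7,8}; col 6 has {1,2,4,5,6,7,8}; box has {1,2,3,4,5,6,7,8} → only 9 remains.
row 7, column 8 = 3: row 7 has {1,4,7,8,9}; col 8 has {1,2,5,7,8,9}; box has {4,6,7,8} → only 3 remains.
row 8, column 3 = 7: row 8 has {1,2,3,4,5,6,8,9}; col 3 has {1,2,3,8}; box has {1,2,3,8,9} → only 7 remains.
row 9, column 2 = 5: row 9 has {2,3,6,7,8}; col 2 has {1,4,7,9}; box has {1,2,3,7,8,9} → only 5 remains.
row 9, column 9 = 9: row 9 has {2,3,5,6,7,8}; col 9 has {1,3,4,7}; box has {3,4,6,7,8} → only 9 remains.
row 1, column 1 = 5: row 1 has {1,4,7,8}; col 1 has {1,2,3,6,9}; box has {1,2,3,4,6,7} → only 5 remains.
row 1, column 3 = 9: row 1 has {1,4,5,7,8}; col 3 has {1,2,3,7,8}; box has {1,2,3,4,5,6,7} → only 9 remains.
row 1, column 6 = 3: row 1 has {1,4,5,7,8,9}; col 6 has {1,2,4,5,6,7,8,9}; box has {1,2,4,5,6,7,8,9} → only 3 remains.
row 1, column 7 = 2: row 1 has {1,3,4,5,7,8,9}; col 7 has {4,6,8}; box has {1,3,4,5,7,8,9} → only 2 remains.
row 1, column 8 = 6: row 1 has {1,2,3,4,5,7,8,9}; col 8 has {1,2,3,5,7,8,9}; box has {1,2,3,4,5,7,8,9} → only 6 remains.
row 2, column 2 = 8: row 2 has {1,2,3,4,5,6,7,9}; col 2 has {1,4,5,7,9}; box has {1,2,3,4,5,6,7,9} → only 8 remains.
row 5, column 2 = 2: row 5 has {1,3,4,6}; col 2 has {1,4,5,7,8,9}; box has {1,9} → only 2 remains.
row 5, column 3 = 5: row 5 has {1,2,3,4,6}; col 3 has {1,2,3,7,8,9}; box has {1,2,9} → only 5 remains.
row 5, column 9 = 8: row 5 has {1,2,3,4,5,6}; col 9 has {1,3,4,7,9}; box has {1,2} → only 8 remains.
row 6, column 8 = 4: row 6 has {1,2,7,8,9}; col 8 has {1,2,3,5,6,7,8,9}; box has {1,2,8} → only 4 remains.
row 7, column 2 = 6: row 7 has {1,3,4,7,8,9}; col 2 has {1,2,4,5,7,8,9}; box has {1,2,3,5,7,8,9} → only 6 remains.
row 7, column 7 = 5: row 7 has {1,3,4,6,7,8,9}; col 7 has {2,4,6,8}; box has {3,4,6,7,8,9} → only 5 remains.
row 7, column 9 = 2: row 7 has {1,3,4,5,6,7,8,9}; col 9 has {1,3,4,7,8,9}; box has {3,4,5,6,7,8,9} → only 2 remains.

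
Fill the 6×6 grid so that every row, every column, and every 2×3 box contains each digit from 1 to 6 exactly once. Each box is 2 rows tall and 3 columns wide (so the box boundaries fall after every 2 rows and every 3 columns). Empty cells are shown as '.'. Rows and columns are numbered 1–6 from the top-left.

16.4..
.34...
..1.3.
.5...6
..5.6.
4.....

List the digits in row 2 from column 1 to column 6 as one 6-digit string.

r1c3 = 2 (sole candidate).
r1c5 = 5 (sole candidate).
r1c6 = 3 (sole candidate).
r2c1 = 5: row 2 has {3,4}; col 1 has {1,4}; box has {1,2,3,4,6} → only 5 remains.
r4c3 = 3 (sole candidate).
r6c3 = 6 (sole candidate).
r4c1 = 2 (sole candidate).
r4c4 = 1 (sole candidate).
r4c5 = 4 (sole candidate).
r5c1 = 3 (sole candidate).
r5c4 = 2 (sole candidate).
r6c5 = 1 (sole candidate).
r6c6 = 5 (sole candidate).
r2c4 = 6: row 2 has {3,4,5}; col 4 has {1,2,4}; box has {3,4,5} → only 6 remains.
r2c5 = 2: row 2 has {3,4,5,6}; col 5 has {1,3,4,5,6}; box has {3,4,5,6} → only 2 remains.
r2c6 = 1: row 2 has {2,3,4,5,6}; col 6 has {3,5,6}; box has {2,3,4,5,6} → only 1 remains.

534621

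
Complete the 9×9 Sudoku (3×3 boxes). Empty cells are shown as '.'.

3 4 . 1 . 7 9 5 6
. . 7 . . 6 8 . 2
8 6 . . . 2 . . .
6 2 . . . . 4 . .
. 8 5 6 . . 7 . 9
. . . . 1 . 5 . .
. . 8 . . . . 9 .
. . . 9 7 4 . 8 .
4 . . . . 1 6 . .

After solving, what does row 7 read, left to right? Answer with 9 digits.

row 1, column 3 = 2: row 1 has {1,3,4,5,6,7,9}; col 3 has {5,7,8}; box has {3,4,6,7,8} → only 2 remains.
row 1, column 5 = 8: row 1 has {1,2,3,4,5,6,7,9}; col 5 has {1,7}; box has {1,2,6,7} → only 8 remains.
row 5, column 1 = 1: row 5 has {5,6,7,8,9}; col 1 has {3,4,6,8}; box has {2,5,6,8} → only 1 remains.
row 5, column 6 = 3: row 5 has {1,5,6,7,8,9}; col 6 has {1,2,4,6,7}; box has {1,6} → only 3 remains.
row 5, column 8 = 2: row 5 has {1,3,5,6,7,8,9}; col 8 has {5,8,9}; box has {4,5,7,9} → only 2 remains.
row 7, column 6 = 5: row 7 has {8,9}; col 6 has {1,2,3,4,6,7}; box has {1,4,7,9} → only 5 remains.
row 5, column 5 = 4: row 5 has {1,2,3,5,6,7,8,9}; col 5 has {1,7,8}; box has {1,3,6} → only 4 remains.
row 4, column 4 = 7: in row 4, 7 can only go here (every other open cell in that row sees a 7).
row 4, column 5 = 5: in row 4, 5 can only go here (every other open cell in that row sees a 5).
row 3, column 4 = 5: in row 3, 5 can only go here (every other open cell in that row sees a 5).
row 6, column 4 = 2: in row 6, 2 can only go here (every other open cell in that row sees a 2).
row 6, column 3 = 4: in row 6, 4 can only go here (every other open cell in that row sees a 4).
row 6, column 8 = 6: in row 6, 6 can only go here (every other open cell in that row sees a 6).
row 7, column 4 = 3: row 7 has {5,8,9}; col 4 has {1,2,5,6,7,9}; box has {1,4,5,7,9} → only 3 remains.
row 9, column 4 = 8: row 9 has {1,4,6}; col 4 has {1,2,3,5,6,7,9}; box has {1,3,4,5,7,9} → only 8 remains.
row 9, column 5 = 2: row 9 has {1,4,6,8}; col 5 has {1,4,5,7,8}; box has {1,3,4,5,7,8,9} → only 2 remains.
row 2, column 4 = 4: row 2 has {2,6,7,8}; col 4 has {1,2,3,5,6,7,8,9}; box has {1,2,5,6,7,8} → only 4 remains.
row 7, column 5 = 6: row 7 has {3,5,8,9}; col 5 has {1,2,4,5,7,8}; box has {1,2,3,4,5,7,8,9} → only 6 remains.
row 7, column 9 = 4: in row 7, 4 can only go here (every other open cell in that row sees a 4).
row 3, column 8 = 4: in row 3, 4 can only go here (every other open cell in that row sees a 4).
row 3, column 9 = 7: in row 3, 7 can only go here (every other open cell in that row sees a 7).
row 8, column 3 = 6: in row 8, 6 can only go here (every other open cell in that row sees a 6).
row 3, column 3 = 1: in column 3, 1 can only go here (every other open cell in that column sees a 1).
row 3, column 7 = 3: row 3 has {1,2,4,5,6,7,8}; col 7 has {4,5,6,7,8,9}; box has {2,4,5,6,7,8,9} → only 3 remains.
row 2, column 8 = 1: row 2 has {2,4,6,7,8}; col 8 has {2,4,5,6,8,9}; box has {2,3,4,5,6,7,8,9} → only 1 remains.
row 3, column 5 = 9: row 3 has {1,2,3,4,5,6,7,8}; col 5 has {1,2,4,5,6,7,8}; box has {1,2,4,5,6,7,8} → only 9 remains.
row 4, column 8 = 3: row 4 has {2,4,5,6,7}; col 8 has {1,2,4,5,6,8,9}; box has {2,4,5,6,7,9} → only 3 remains.
row 6, column 9 = 8: row 6 has {1,2,4,5,6}; col 9 has {2,4,6,7,9}; box has {2,3,4,5,6,7,9} → only 8 remains.
row 9, column 8 = 7: row 9 has {1,2,4,6,8}; col 8 has {1,2,3,4,5,6,8,9}; box has {4,6,8,9} → only 7 remains.
row 2, column 5 = 3: row 2 has {1,2,4,6,7,8}; col 5 has {1,2,4,5,6,7,8,9}; box has {1,2,4,5,6,7,8,9} → only 3 remains.
row 4, column 3 = 9: row 4 has {2,3,4,5,6,7}; col 3 has {1,2,4,5,6,7,8}; box has {1,2,4,5,6,8} → only 9 remains.
row 4, column 6 = 8: row 4 has {2,3,4,5,6,7,9}; col 6 has {1,2,3,4,5,6,7}; box has {1,2,3,4,5,6,7} → only 8 remains.
row 4, column 9 = 1: row 4 has {2,3,4,5,6,7,8,9}; col 9 has {2,4,6,7,8,9}; box has {2,3,4,5,6,7,8,9} → only 1 remains.
row 6, column 1 = 7: row 6 has {1,2,4,5,6,8}; col 1 has {1,3,4,6,8}; box has {1,2,4,5,6,8,9} → only 7 remains.
row 6, column 2 = 3: row 6 has {1,2,4,5,6,7,8}; col 2 has {2,4,6,8}; box has {1,2,4,5,6,7,8,9} → only 3 remains.
row 6, column 6 = 9: row 6 has {1,2,3,4,5,6,7,8}; col 6 has {1,2,3,4,5,6,7,8}; box has {1,2,3,4,5,6,7,8} → only 9 remains.
row 7, column 1 = 2: row 7 has {3,4,5,6,8,9}; col 1 has {1,3,4,6,7,8}; box has {4,6,8} → only 2 remains.
row 7, column 7 = 1: row 7 has {2,3,4,5,6,8,9}; col 7 has {3,4,5,6,7,8,9}; box has {4,6,7,8,9} → only 1 remains.
row 8, column 1 = 5: row 8 has {4,6,7,8,9}; col 1 has {1,2,3,4,6,7,8}; box has {2,4,6,8} → only 5 remains.
row 8, column 2 = 1: row 8 has {4,5,6,7,8,9}; col 2 has {2,3,4,6,8}; box has {2,4,5,6,8} → only 1 remains.
row 8, column 7 = 2: row 8 has {1,4,5,6,7,8,9}; col 7 has {1,3,4,5,6,7,8,9}; box has {1,4,6,7,8,9} → only 2 remains.
row 8, column 9 = 3: row 8 has {1,2,4,5,6,7,8,9}; col 9 has {1,2,4,6,7,8,9}; box has {1,2,4,6,7,8,9} → only 3 remains.
row 9, column 2 = 9: row 9 has {1,2,4,6,7,8}; col 2 has {1,2,3,4,6,8}; box has {1,2,4,5,6,8} → only 9 remains.
row 9, column 3 = 3: row 9 has {1,2,4,6,7,8,9}; col 3 has {1,2,4,5,6,7,8,9}; box has {1,2,4,5,6,8,9} → only 3 remains.
row 9, column 9 = 5: row 9 has {1,2,3,4,6,7,8,9}; col 9 has {1,2,3,4,6,7,8,9}; box has {1,2,3,4,6,7,8,9} → only 5 remains.
row 2, column 1 = 9: row 2 has {1,2,3,4,6,7,8}; col 1 has {1,2,3,4,5,6,7,8}; box has {1,2,3,4,6,7,8} → only 9 remains.
row 2, column 2 = 5: row 2 has {1,2,3,4,6,7,8,9}; col 2 has {1,2,3,4,6,8,9}; box has {1,2,3,4,6,7,8,9} → only 5 remains.
row 7, column 2 = 7: row 7 has {1,2,3,4,5,6,8,9}; col 2 has {1,2,3,4,5,6,8,9}; box has {1,2,3,4,5,6,8,9} → only 7 remains.

278365194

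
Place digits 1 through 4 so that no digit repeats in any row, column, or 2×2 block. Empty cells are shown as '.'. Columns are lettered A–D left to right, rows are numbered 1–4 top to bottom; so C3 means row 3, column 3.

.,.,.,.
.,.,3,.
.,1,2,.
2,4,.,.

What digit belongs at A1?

1

B2 = 2 (sole candidate).
A3 = 3 (sole candidate).
D3 = 4 (sole candidate).
C4 = 1 (sole candidate).
D4 = 3 (sole candidate).
B1 = 3 (sole candidate).
C1 = 4 (sole candidate).
D2 = 1 (sole candidate).
A1 = 1: row 1 has {3,4}; col 1 has {2,3}; box has {2,3} → only 1 remains.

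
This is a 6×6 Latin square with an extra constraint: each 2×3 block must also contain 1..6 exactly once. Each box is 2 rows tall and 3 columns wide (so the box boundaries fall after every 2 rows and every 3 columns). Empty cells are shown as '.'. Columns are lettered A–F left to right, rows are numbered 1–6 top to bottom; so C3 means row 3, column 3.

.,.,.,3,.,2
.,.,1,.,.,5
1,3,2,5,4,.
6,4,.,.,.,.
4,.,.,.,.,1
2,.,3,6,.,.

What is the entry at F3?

A1 = 5 (sole candidate).
B1 = 6 (sole candidate).
C1 = 4 (sole candidate).
E1 = 1 (sole candidate).
A2 = 3 (sole candidate).
B2 = 2 (sole candidate).
D2 = 4 (sole candidate).
E2 = 6 (sole candidate).
F3 = 6: row 3 has {1,2,3,4,5}; col 6 has {1,2,5}; box has {4,5} → only 6 remains.

6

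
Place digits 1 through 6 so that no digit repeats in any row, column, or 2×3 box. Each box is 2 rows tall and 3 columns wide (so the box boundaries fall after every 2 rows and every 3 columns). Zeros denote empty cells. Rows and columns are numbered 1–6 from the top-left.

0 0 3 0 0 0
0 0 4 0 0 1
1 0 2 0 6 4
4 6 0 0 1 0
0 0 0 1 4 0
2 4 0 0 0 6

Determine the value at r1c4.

r4c3 = 5: row 4 has {1,4,6}; col 3 has {2,3,4}; box has {1,2,4,6} → only 5 remains.
r5c3 = 6: row 5 has {1,4}; col 3 has {2,3,4,5}; box has {2,4} → only 6 remains.
r6c3 = 1: row 6 has {2,4,6}; col 3 has {2,3,4,5,6}; box has {2,4,6} → only 1 remains.
r3c2 = 3: row 3 has {1,2,4,6}; col 2 has {4,6}; box has {1,2,4,5,6} → only 3 remains.
r3c4 = 5: row 3 has {1,2,3,4,6}; col 4 has {1}; box has {1,4,6} → only 5 remains.
r5c2 = 5: row 5 has {1,4,6}; col 2 has {3,4,6}; box has {1,2,4,6} → only 5 remains.
r6c4 = 3: row 6 has {1,2,4,6}; col 4 has {1,5}; box has {1,4,6} → only 3 remains.
r6c5 = 5: row 6 has {1,2,3,4,6}; col 5 has {1,4,6}; box has {1,3,4,6} → only 5 remains.
r1c5 = 2: row 1 has {3}; col 5 has {1,4,5,6}; box has {1} → only 2 remains.
r1c6 = 5: row 1 has {2,3}; col 6 has {1,4,6}; box has {1,2} → only 5 remains.
r2c2 = 2: row 2 has {1,4}; col 2 has {3,4,5,6}; box has {3,4} → only 2 remains.
r2c4 = 6: row 2 has {1,2,4}; col 4 has {1,3,5}; box has {1,2,5} → only 6 remains.
r2c5 = 3: row 2 has {1,2,4,6}; col 5 has {1,2,4,5,6}; box has {1,2,5,6} → only 3 remains.
r4c4 = 2: row 4 has {1,4,5,6}; col 4 has {1,3,5,6}; box has {1,4,5,6} → only 2 remains.
r4c6 = 3: row 4 has {1,2,4,5,6}; col 6 has {1,4,5,6}; box has {1,2,4,5,6} → only 3 remains.
r5c1 = 3: row 5 has {1,4,5,6}; col 1 has {1,2,4}; box has {1,2,4,5,6} → only 3 remains.
r5c6 = 2: row 5 has {1,3,4,5,6}; col 6 has {1,3,4,5,6}; box has {1,3,4,5,6} → only 2 remains.
r1c1 = 6: row 1 has {2,3,5}; col 1 has {1,2,3,4}; box has {2,3,4} → only 6 remains.
r1c2 = 1: row 1 has {2,3,5,6}; col 2 has {2,3,4,5,6}; box has {2,3,4,6} → only 1 remains.
r1c4 = 4: row 1 has {1,2,3,5,6}; col 4 has {1,2,3,5,6}; box has {1,2,3,5,6} → only 4 remains.

4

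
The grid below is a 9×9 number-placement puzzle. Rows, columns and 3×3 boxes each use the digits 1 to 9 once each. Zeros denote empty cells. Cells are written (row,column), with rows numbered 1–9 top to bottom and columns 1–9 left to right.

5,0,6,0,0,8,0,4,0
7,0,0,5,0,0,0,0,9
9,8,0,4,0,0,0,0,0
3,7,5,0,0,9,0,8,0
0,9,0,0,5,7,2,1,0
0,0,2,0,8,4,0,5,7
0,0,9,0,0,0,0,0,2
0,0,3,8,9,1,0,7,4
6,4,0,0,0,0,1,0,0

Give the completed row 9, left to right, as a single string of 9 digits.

(3,3) = 1 (sole candidate).
(4,9) = 6 (sole candidate).
(5,9) = 3 (sole candidate).
(6,1) = 1 (sole candidate).
(6,2) = 6 (sole candidate).
(6,4) = 3 (sole candidate).
(6,7) = 9 (sole candidate).
(7,1) = 8 (sole candidate).
(8,1) = 2 (sole candidate).
(8,2) = 5 (sole candidate).
(8,7) = 6 (sole candidate).
(9,3) = 7: row 9 has {1,4,6}; col 3 has {1,2,3,5,6,9}; box has {2,3,4,5,6,8,9} → only 7 remains.
(9,4) = 2: row 9 has {1,4,6,7}; col 4 has {3,4,5,8}; box has {1,8,9} → only 2 remains.
(9,5) = 3: row 9 has {1,2,4,6,7}; col 5 has {5,8,9}; box has {1,2,8,9} → only 3 remains.
(9,6) = 5: row 9 has {1,2,3,4,6,7}; col 6 has {1,4,7,8,9}; box has {1,2,3,8,9} → only 5 remains.
(9,8) = 9: row 9 has {1,2,3,4,5,6,7}; col 8 has {1,4,5,7,8}; box has {1,2,4,6,7} → only 9 remains.
(9,9) = 8: row 9 has {1,2,3,4,5,6,7,9}; col 9 has {2,3,4,6,7,9}; box has {1,2,4,6,7,9} → only 8 remains.

647235198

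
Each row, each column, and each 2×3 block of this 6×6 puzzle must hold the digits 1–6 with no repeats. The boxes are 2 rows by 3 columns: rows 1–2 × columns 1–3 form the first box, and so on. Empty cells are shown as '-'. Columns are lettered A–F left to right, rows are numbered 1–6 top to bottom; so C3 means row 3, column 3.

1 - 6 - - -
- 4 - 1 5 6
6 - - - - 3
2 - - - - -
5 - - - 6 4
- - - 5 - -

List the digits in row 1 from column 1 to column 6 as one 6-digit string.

F1 = 2: row 1 has {1,6}; col 6 has {3,4,6}; box has {1,5,6} → only 2 remains.
A2 = 3: row 2 has {1,4,5,6}; col 1 has {1,2,5,6}; box has {1,4,6} → only 3 remains.
C2 = 2: row 2 has {1,3,4,5,6}; col 3 has {6}; box has {1,3,4,6} → only 2 remains.
A6 = 4: row 6 has {5}; col 1 has {1,2,3,5,6}; box has {5} → only 4 remains.
F6 = 1: row 6 has {4,5}; col 6 has {2,3,4,6}; box has {4,5,6} → only 1 remains.
B1 = 5: row 1 has {1,2,6}; col 2 has {4}; box has {1,2,3,4,6} → only 5 remains.
B3 = 1: row 3 has {3,6}; col 2 has {4,5}; box has {2,6} → only 1 remains.
B4 = 3: row 4 has {2}; col 2 has {1,4,5}; box has {1,2,6} → only 3 remains.
F4 = 5: row 4 has {2,3}; col 6 has {1,2,3,4,6}; box has {3} → only 5 remains.
B5 = 2: row 5 has {4,5,6}; col 2 has {1,3,4,5}; box has {4,5} → only 2 remains.
D5 = 3: row 5 has {2,4,5,6}; col 4 has {1,5}; box has {1,4,5,6} → only 3 remains.
B6 = 6: row 6 has {1,4,5}; col 2 has {1,2,3,4,5}; box has {2,4,5} → only 6 remains.
C6 = 3: row 6 has {1,4,5,6}; col 3 has {2,6}; box has {2,4,5,6} → only 3 remains.
E6 = 2: row 6 has {1,3,4,5,6}; col 5 has {5,6}; box has {1,3,4,5,6} → only 2 remains.
D1 = 4: row 1 has {1,2,5,6}; col 4 has {1,3,5}; box has {1,2,5,6} → only 4 remains.
E1 = 3: row 1 has {1,2,4,5,6}; col 5 has {2,5,6}; box has {1,2,4,5,6} → only 3 remains.

156432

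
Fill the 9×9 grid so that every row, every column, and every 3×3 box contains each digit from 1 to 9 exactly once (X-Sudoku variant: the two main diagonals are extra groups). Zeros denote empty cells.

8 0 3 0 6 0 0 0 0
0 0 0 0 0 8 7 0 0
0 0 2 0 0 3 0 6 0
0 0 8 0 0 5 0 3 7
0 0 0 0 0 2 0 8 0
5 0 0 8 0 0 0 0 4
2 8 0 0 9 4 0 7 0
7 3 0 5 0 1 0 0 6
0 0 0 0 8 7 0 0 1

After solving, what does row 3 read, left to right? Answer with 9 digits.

R1C6 = 9: row 1 has {3,6,8}; col 6 has {1,2,3,4,5,7,8}; box has {3,6,8} → only 9 remains.
R1C9 = 2: row 1 has {3,6,8,9}; col 9 has {1,4,6,7}; box has {6,7}; anti-diagonal has {3,5,8} → only 2 remains.
R6C6 = 6: row 6 has {4,5,8}; col 6 has {1,2,3,4,5,7,8,9}; box has {2,5,8}; main diagonal has {1,2,8} → only 6 remains.
R8C5 = 2: row 8 has {1,3,5,6,7}; col 5 has {6,8,9}; box has {1,4,5,7,8,9} → only 2 remains.
R2C4 = 2: in row 2, 2 can only go here (every other open cell in that row sees a 2).
R2C9 = 3: in row 2, 3 can only go here (every other open cell in that row sees a 3).
R7C9 = 5: row 7 has {2,4,7,8,9}; col 9 has {1,2,3,4,6,7}; box has {1,6,7} → only 5 remains.
R5C9 = 9: row 5 has {2,8}; col 9 has {1,2,3,4,5,6,7}; box has {3,4,7,8} → only 9 remains.
R7C7 = 3: row 7 has {2,4,5,7,8,9}; col 7 has {7}; box has {1,5,6,7}; main diagonal has {1,2,6,8} → only 3 remains.
R3C9 = 8: row 3 has {2,3,6}; col 9 has {1,2,3,4,5,6,7,9}; box has {2,3,6,7} → only 8 remains.
R7C4 = 6: row 7 has {2,3,4,5,7,8,9}; col 4 has {2,5,8}; box has {1,2,4,5,7,8,9} → only 6 remains.
R9C4 = 3: row 9 has {1,7,8}; col 4 has {2,5,6,8}; box has {1,2,4,5,6,7,8,9} → only 3 remains.
R7C3 = 1: row 7 has {2,3,4,5,6,7,8,9}; col 3 has {2,3,8}; box has {2,3,7,8}; anti-diagonal has {2,3,5,8} → only 1 remains.
R5C1 = 3: in row 5, 3 can only go here (every other open cell in that row sees a 3).
R5C7 = 5: in row 5, 5 can only go here (every other open cell in that row sees a 5).
R6C5 = 3: in row 6, 3 can only go here (every other open cell in that row sees a 3).
R8C7 = 8: in row 8, 8 can only go here (every other open cell in that row sees an 8).
R4C4 = 9: in column 4, 9 can only go here (every other open cell in that column sees a 9).
R8C8 = 4: row 8 has {1,2,3,5,6,7,8}; col 8 has {3,6,7,8}; box has {1,3,5,6,7,8}; main diagonal has {1,2,3,6,8,9} → only 4 remains.
R2C2 = 5: row 2 has {2,3,7,8}; col 2 has {3,8}; box has {2,3,8}; main diagonal has {1,2,3,4,6,8,9} → only 5 remains.
R2C8 = 9: row 2 has {2,3,5,7,8}; col 8 has {3,4,6,7,8}; box has {2,3,6,7,8}; anti-diagonal has {1,2,3,5,8} → only 9 remains.
R3C7 = 4: row 3 has {2,3,6,8}; col 7 has {3,5,7,8}; box has {2,3,6,7,8,9}; anti-diagonal has {1,2,3,5,8,9} → only 4 remains.
R5C5 = 7: row 5 has {2,3,5,8,9}; col 5 has {2,3,6,8,9}; box has {2,3,5,6,8,9}; main diagonal has {1,2,3,4,5,6,8,9}; anti-diagonal has {1,2,3,4,5,8,9} → only 7 remains.
R8C3 = 9: row 8 has {1,2,3,4,5,6,7,8}; col 3 has {1,2,3,8}; box has {1,2,3,7,8} → only 9 remains.
R9C1 = 6: row 9 has {1,3,7,8}; col 1 has {2,3,5,7,8}; box has {1,2,3,7,8,9}; anti-diagonal has {1,2,3,4,5,7,8,9} → only 6 remains.
R9C2 = 4: row 9 has {1,3,6,7,8}; col 2 has {3,5,8}; box has {1,2,3,6,7,8,9} → only 4 remains.
R9C3 = 5: row 9 has {1,3,4,6,7,8}; col 3 has {1,2,3,8,9}; box has {1,2,3,4,6,7,8,9} → only 5 remains.
R9C8 = 2: row 9 has {1,3,4,5,6,7,8}; col 8 has {3,4,6,7,8,9}; box has {1,3,4,5,6,7,8} → only 2 remains.
R1C7 = 1: row 1 has {2,3,6,8,9}; col 7 has {3,4,5,7,8}; box has {2,3,4,6,7,8,9} → only 1 remains.
R1C8 = 5: row 1 has {1,2,3,6,8,9}; col 8 has {2,3,4,6,7,8,9}; box has {1,2,3,4,6,7,8,9} → only 5 remains.
R6C3 = 7: row 6 has {3,4,5,6,8}; col 3 has {1,2,3,5,8,9}; box has {3,5,8} → only 7 remains.
R6C7 = 2: row 6 has {3,4,5,6,7,8}; col 7 has {1,3,4,5,7,8}; box has {3,4,5,7,8,9} → only 2 remains.
R6C8 = 1: row 6 has {2,3,4,5,6,7,8}; col 8 has {2,3,4,5,6,7,8,9}; box has {2,3,4,5,7,8,9} → only 1 remains.
R9C7 = 9: row 9 has {1,2,3,4,5,6,7,8}; col 7 has {1,2,3,4,5,7,8}; box has {1,2,3,4,5,6,7,8} → only 9 remains.
R1C2 = 7: row 1 has {1,2,3,5,6,8,9}; col 2 has {3,4,5,8}; box has {2,3,5,8} → only 7 remains.
R1C4 = 4: row 1 has {1,2,3,5,6,7,8,9}; col 4 has {2,3,5,6,8,9}; box has {2,3,6,8,9} → only 4 remains.
R2C5 = 1: row 2 has {2,3,5,7,8,9}; col 5 has {2,3,6,7,8,9}; box has {2,3,4,6,8,9} → only 1 remains.
R3C4 = 7: row 3 has {2,3,4,6,8}; col 4 has {2,3,4,5,6,8,9}; box has {1,2,3,4,6,8,9} → only 7 remains.
R3C5 = 5: row 3 has {2,3,4,6,7,8}; col 5 has {1,2,3,6,7,8,9}; box has {1,2,3,4,6,7,8,9} → only 5 remains.
R4C5 = 4: row 4 has {3,5,7,8,9}; col 5 has {1,2,3,5,6,7,8,9}; box has {2,3,5,6,7,8,9} → only 4 remains.
R4C7 = 6: row 4 has {3,4,5,7,8,9}; col 7 has {1,2,3,4,5,7,8,9}; box has {1,2,3,4,5,7,8,9} → only 6 remains.
R5C4 = 1: row 5 has {2,3,5,7,8,9}; col 4 has {2,3,4,5,6,7,8,9}; box has {2,3,4,5,6,7,8,9} → only 1 remains.
R6C2 = 9: row 6 has {1,2,3,4,5,6,7,8}; col 2 has {3,4,5,7,8}; box has {3,5,7,8} → only 9 remains.
R2C1 = 4: row 2 has {1,2,3,5,7,8,9}; col 1 has {2,3,5,6,7,8}; box has {2,3,5,7,8} → only 4 remains.
R2C3 = 6: row 2 has {1,2,3,4,5,7,8,9}; col 3 has {1,2,3,5,7,8,9}; box has {2,3,4,5,7,8} → only 6 remains.
R3C2 = 1: row 3 has {2,3,4,5,6,7,8}; col 2 has {3,4,5,7,8,9}; box has {2,3,4,5,6,7,8} → only 1 remains.
R4C1 = 1: row 4 has {3,4,5,6,7,8,9}; col 1 has {2,3,4,5,6,7,8}; box has {3,5,7,8,9} → only 1 remains.
R4C2 = 2: row 4 has {1,3,4,5,6,7,8,9}; col 2 has {1,3,4,5,7,8,9}; box has {1,3,5,7,8,9} → only 2 remains.
R5C2 = 6: row 5 has {1,2,3,5,7,8,9}; col 2 has {1,2,3,4,5,7,8,9}; box has {1,2,3,5,7,8,9} → only 6 remains.
R5C3 = 4: row 5 has {1,2,3,5,6,7,8,9}; col 3 has {1,2,3,5,6,7,8,9}; box has {1,2,3,5,6,7,8,9} → only 4 remains.
R3C1 = 9: row 3 has {1,2,3,4,5,6,7,8}; col 1 has {1,2,3,4,5,6,7,8}; box has {1,2,3,4,5,6,7,8} → only 9 remains.

912753468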